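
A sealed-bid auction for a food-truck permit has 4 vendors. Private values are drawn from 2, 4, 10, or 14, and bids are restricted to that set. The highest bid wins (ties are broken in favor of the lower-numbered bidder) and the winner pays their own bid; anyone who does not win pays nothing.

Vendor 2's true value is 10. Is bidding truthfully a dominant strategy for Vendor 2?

Consider the case where Vendor 1 bids 2, Vendor 3 bids 2 and Vendor 4 bids 2.
Truthful bid 10: wins, pays 10, utility 10 - 10 = 0.
Bid 4 instead: wins, pays 4, utility 10 - 4 = 6.
Since 6 > 0, bidding 4 is strictly better here, so truthful bidding is not dominant.

No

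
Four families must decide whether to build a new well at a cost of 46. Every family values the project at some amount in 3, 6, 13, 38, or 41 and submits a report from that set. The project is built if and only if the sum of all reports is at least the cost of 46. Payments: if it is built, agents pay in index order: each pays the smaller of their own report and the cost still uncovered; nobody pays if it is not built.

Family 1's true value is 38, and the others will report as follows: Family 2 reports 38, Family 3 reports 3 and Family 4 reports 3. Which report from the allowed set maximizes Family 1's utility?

Report 3: project built, pays 3, utility 38 - 3 = 35.
Report 6: project built, pays 6, utility 38 - 6 = 32.
Report 13: project built, pays 13, utility 38 - 13 = 25.
Report 38: project built, pays 38, utility 38 - 38 = 0.
Report 41: project built, pays 41, utility 38 - 41 = -3.
The best choice is 3 with utility 35.

3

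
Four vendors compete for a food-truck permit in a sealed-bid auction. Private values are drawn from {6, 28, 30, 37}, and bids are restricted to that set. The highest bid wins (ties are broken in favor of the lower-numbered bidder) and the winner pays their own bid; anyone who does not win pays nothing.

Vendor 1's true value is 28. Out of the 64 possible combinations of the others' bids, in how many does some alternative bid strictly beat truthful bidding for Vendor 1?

1

Others bid (6, 6, 6): truth gives 0; bid 6 gives 22 > 0. Violating.
Others bid (6, 6, 28): truth gives 0; no alternative beats it.
Others bid (6, 6, 30): truth gives 0; no alternative beats it.
(Checking all 64 profiles: 1 has a profitable deviation, 63 do not.)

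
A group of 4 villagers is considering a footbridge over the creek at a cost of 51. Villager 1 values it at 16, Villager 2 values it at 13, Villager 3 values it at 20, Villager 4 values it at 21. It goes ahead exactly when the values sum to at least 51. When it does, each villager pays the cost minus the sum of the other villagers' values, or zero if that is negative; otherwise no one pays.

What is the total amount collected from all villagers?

3

Total value 70 ≥ cost 51, so it is built.
Villager 1: others sum to 54; max(0, 51 - 54) = 0.
Villager 2: others sum to 57; max(0, 51 - 57) = 0.
Villager 3: others sum to 50; max(0, 51 - 50) = 1.
Villager 4: others sum to 49; max(0, 51 - 49) = 2.
Total collected = 0 + 0 + 1 + 2 = 3.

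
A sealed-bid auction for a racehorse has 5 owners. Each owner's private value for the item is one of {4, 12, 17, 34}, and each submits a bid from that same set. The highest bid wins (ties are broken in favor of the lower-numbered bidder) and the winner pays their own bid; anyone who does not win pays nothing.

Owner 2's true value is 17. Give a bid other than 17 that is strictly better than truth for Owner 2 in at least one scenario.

12

Suppose Owner 1 bids 4, Owner 3 bids 4, Owner 4 bids 4 and Owner 5 bids 4.
Bid 17: wins, pays 17, utility 17 - 17 = 0.
Bid 12: wins, pays 12, utility 17 - 12 = 5.
So bidding 12 beats truth here (5 > 0).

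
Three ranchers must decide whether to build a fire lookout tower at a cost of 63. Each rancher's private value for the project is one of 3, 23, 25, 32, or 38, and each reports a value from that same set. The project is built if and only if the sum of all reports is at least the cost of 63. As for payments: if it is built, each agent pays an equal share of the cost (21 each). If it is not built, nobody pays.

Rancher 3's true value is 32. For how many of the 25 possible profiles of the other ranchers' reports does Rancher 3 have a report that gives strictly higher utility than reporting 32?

4

Others report (3, 23): truth gives 0; report 38 gives 11 > 0. Violating.
Others report (3, 25): truth gives 0; report 38 gives 11 > 0. Violating.
Others report (23, 3): truth gives 0; report 38 gives 11 > 0. Violating.
Others report (25, 3): truth gives 0; report 38 gives 11 > 0. Violating.
Others report (3, 3): truth gives 0; no alternative beats it.
Others report (3, 32): truth gives 11; no alternative beats it.
(Checking all 25 profiles: 4 have a profitable deviation, 21 do not.)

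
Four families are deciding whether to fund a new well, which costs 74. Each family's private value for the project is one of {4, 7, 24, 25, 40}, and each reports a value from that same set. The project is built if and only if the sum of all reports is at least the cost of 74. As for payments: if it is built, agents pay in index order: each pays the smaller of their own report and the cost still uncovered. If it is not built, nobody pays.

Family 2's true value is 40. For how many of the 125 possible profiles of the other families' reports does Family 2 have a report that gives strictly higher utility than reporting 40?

Others report (4, 7, 40): truth gives 0; report 24 gives 16 > 0. Violating.
Others report (4, 24, 24): truth gives 0; report 24 gives 16 > 0. Violating.
Others report (4, 24, 25): truth gives 0; report 24 gives 16 > 0. Violating.
Others report (4, 24, 40): truth gives 0; report 7 gives 33 > 0. Violating.
Others report (4, 4, 4): truth gives 0; no alternative beats it.
Others report (4, 4, 7): truth gives 0; no alternative beats it.
(Checking all 125 profiles: 90 have a profitable deviation, 35 do not.)

90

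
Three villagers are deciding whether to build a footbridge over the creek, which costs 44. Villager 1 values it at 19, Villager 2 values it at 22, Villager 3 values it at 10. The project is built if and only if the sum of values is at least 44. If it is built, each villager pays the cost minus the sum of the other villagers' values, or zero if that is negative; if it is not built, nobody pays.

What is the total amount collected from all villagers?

30

Total value 51 ≥ cost 44, so it is built.
Villager 1: others sum to 32; max(0, 44 - 32) = 12.
Villager 2: others sum to 29; max(0, 44 - 29) = 15.
Villager 3: others sum to 41; max(0, 44 - 41) = 3.
Total collected = 12 + 15 + 3 = 30.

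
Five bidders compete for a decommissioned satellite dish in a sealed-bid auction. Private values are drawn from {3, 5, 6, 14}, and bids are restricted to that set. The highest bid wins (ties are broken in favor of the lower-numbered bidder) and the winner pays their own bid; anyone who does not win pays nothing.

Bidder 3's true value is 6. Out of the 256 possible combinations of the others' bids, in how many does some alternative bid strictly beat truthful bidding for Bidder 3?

Others bid (3, 3, 3, 3): truth gives 0; bid 5 gives 1 > 0. Violating.
Others bid (3, 3, 3, 5): truth gives 0; bid 5 gives 1 > 0. Violating.
Others bid (3, 3, 5, 3): truth gives 0; bid 5 gives 1 > 0. Violating.
Others bid (3, 3, 5, 5): truth gives 0; bid 5 gives 1 > 0. Violating.
Others bid (3, 3, 3, 6): truth gives 0; no alternative beats it.
Others bid (3, 3, 3, 14): truth gives 0; no alternative beats it.
(Checking all 256 profiles: 4 have a profitable deviation, 252 do not.)

4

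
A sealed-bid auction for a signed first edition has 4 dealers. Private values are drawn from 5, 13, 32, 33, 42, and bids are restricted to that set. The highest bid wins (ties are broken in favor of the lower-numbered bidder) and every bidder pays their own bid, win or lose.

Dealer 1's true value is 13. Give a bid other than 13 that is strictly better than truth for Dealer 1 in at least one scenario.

Suppose Dealer 2 bids 5, Dealer 3 bids 5 and Dealer 4 bids 5.
Bid 13: wins, pays 13, utility 13 - 13 = 0.
Bid 5: wins, pays 5, utility 13 - 5 = 8.
So bidding 5 beats truth here (8 > 0).

5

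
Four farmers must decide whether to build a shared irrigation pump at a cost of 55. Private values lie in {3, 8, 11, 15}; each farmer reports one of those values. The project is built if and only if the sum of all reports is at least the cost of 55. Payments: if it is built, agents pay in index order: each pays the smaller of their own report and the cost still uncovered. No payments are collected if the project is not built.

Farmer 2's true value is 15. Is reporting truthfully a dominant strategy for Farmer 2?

No

Consider the case where Farmer 1 reports 15, Farmer 3 reports 15 and Farmer 4 reports 15.
Truthful report 15: project built, pays 15, utility 15 - 15 = 0.
Report 11 instead: project built, pays 11, utility 15 - 11 = 4.
Since 4 > 0, reporting 11 is strictly better here, so truthful reporting is not dominant.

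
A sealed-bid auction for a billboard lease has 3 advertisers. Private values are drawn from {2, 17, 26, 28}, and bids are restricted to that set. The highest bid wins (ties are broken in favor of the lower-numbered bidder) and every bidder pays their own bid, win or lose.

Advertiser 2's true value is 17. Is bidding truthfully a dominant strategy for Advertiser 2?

Consider the case where Advertiser 1 bids 2 and Advertiser 3 bids 26.
Truthful bid 17: loses but pays 17, utility -17.
Bid 2 instead: loses but pays 2, utility -2.
Since -2 > -17, bidding 2 is strictly better here, so truthful bidding is not dominant.

No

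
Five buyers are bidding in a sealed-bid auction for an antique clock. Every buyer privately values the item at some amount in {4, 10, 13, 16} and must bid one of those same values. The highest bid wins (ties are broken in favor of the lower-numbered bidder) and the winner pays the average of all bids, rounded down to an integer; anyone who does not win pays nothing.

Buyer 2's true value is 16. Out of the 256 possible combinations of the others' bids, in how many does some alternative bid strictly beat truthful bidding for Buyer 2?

Others bid (4, 4, 4, 4): truth gives 10; bid 10 gives 11 > 10. Violating.
Others bid (4, 4, 4, 10): truth gives 9; bid 10 gives 10 > 9. Violating.
Others bid (4, 4, 4, 13): truth gives 8; bid 13 gives 9 > 8. Violating.
Others bid (4, 4, 10, 4): truth gives 9; bid 10 gives 10 > 9. Violating.
Others bid (4, 4, 4, 16): truth gives 8; no alternative beats it.
Others bid (4, 4, 10, 16): truth gives 6; no alternative beats it.
(Checking all 256 profiles: 37 have a profitable deviation, 219 do not.)

37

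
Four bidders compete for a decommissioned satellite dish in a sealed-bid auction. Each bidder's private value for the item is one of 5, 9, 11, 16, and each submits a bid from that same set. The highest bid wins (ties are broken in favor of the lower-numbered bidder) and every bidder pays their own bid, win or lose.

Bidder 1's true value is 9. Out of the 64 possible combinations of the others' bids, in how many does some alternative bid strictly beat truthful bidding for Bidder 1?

57

Others bid (5, 5, 5): truth gives 0; bid 5 gives 4 > 0. Violating.
Others bid (5, 5, 11): truth gives -9; bid 11 gives -2 > -9. Violating.
Others bid (5, 5, 16): truth gives -9; bid 5 gives -5 > -9. Violating.
Others bid (5, 9, 11): truth gives -9; bid 11 gives -2 > -9. Violating.
Others bid (5, 5, 9): truth gives 0; no alternative beats it.
Others bid (5, 9, 5): truth gives 0; no alternative beats it.
(Checking all 64 profiles: 57 have a profitable deviation, 7 do not.)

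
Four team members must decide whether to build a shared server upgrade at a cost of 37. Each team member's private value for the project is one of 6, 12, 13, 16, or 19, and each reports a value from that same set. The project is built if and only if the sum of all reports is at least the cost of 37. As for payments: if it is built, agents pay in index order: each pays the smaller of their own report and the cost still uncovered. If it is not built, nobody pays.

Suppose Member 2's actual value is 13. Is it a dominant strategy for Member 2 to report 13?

No

Consider the case where Member 1 reports 6, Member 3 reports 6 and Member 4 reports 13.
Truthful report 13: project built, pays 13, utility 13 - 13 = 0.
Report 12 instead: project built, pays 12, utility 13 - 12 = 1.
Since 1 > 0, reporting 12 is strictly better here, so truthful reporting is not dominant.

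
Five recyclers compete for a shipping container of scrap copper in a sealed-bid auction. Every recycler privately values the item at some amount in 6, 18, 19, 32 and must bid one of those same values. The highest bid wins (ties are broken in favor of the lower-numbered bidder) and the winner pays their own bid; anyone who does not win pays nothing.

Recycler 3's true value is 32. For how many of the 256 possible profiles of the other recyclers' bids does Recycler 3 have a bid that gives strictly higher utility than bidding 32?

36

Others bid (6, 6, 6, 6): truth gives 0; bid 18 gives 14 > 0. Violating.
Others bid (6, 6, 6, 18): truth gives 0; bid 18 gives 14 > 0. Violating.
Others bid (6, 6, 6, 19): truth gives 0; bid 19 gives 13 > 0. Violating.
Others bid (6, 6, 18, 6): truth gives 0; bid 18 gives 14 > 0. Violating.
Others bid (6, 6, 6, 32): truth gives 0; no alternative beats it.
Others bid (6, 6, 18, 32): truth gives 0; no alternative beats it.
(Checking all 256 profiles: 36 have a profitable deviation, 220 do not.)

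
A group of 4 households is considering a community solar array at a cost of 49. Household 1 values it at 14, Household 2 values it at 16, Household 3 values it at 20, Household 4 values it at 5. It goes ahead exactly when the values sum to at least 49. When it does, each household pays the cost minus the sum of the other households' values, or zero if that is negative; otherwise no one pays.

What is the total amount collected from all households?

Total value 55 ≥ cost 49, so it is built.
Household 1: others sum to 41; max(0, 49 - 41) = 8.
Household 2: others sum to 39; max(0, 49 - 39) = 10.
Household 3: others sum to 35; max(0, 49 - 35) = 14.
Household 4: others sum to 50; max(0, 49 - 50) = 0.
Total collected = 8 + 10 + 14 + 0 = 32.

32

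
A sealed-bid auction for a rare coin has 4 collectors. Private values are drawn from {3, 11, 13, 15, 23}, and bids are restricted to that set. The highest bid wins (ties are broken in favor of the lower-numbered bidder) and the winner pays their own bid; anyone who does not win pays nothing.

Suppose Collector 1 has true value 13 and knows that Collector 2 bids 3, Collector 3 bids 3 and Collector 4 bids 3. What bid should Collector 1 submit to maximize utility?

Bid 3: wins, pays 3, utility 13 - 3 = 10.
Bid 11: wins, pays 11, utility 13 - 11 = 2.
Bid 13: wins, pays 13, utility 13 - 13 = 0.
Bid 15: wins, pays 15, utility 13 - 15 = -2.
Bid 23: wins, pays 23, utility 13 - 23 = -10.
The best choice is 3 with utility 10.

3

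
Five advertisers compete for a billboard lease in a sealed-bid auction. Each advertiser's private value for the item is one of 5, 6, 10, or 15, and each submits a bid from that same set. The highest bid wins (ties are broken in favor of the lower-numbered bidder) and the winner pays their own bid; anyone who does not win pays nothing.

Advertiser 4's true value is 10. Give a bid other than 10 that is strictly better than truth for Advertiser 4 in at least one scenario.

Suppose Advertiser 1 bids 5, Advertiser 2 bids 5, Advertiser 3 bids 5 and Advertiser 5 bids 5.
Bid 10: wins, pays 10, utility 10 - 10 = 0.
Bid 6: wins, pays 6, utility 10 - 6 = 4.
So bidding 6 beats truth here (4 > 0).

6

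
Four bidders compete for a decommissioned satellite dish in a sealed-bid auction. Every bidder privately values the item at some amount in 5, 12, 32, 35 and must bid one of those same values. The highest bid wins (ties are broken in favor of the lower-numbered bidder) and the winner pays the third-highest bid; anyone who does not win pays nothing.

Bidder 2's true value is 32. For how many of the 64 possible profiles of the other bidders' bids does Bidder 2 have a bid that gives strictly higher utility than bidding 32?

12

Others bid (5, 5, 35): truth gives 0; bid 35 gives 27 > 0. Violating.
Others bid (5, 12, 35): truth gives 0; bid 35 gives 20 > 0. Violating.
Others bid (5, 35, 5): truth gives 0; bid 35 gives 27 > 0. Violating.
Others bid (5, 35, 12): truth gives 0; bid 35 gives 20 > 0. Violating.
Others bid (5, 5, 5): truth gives 27; no alternative beats it.
Others bid (5, 5, 12): truth gives 27; no alternative beats it.
(Checking all 64 profiles: 12 have a profitable deviation, 52 do not.)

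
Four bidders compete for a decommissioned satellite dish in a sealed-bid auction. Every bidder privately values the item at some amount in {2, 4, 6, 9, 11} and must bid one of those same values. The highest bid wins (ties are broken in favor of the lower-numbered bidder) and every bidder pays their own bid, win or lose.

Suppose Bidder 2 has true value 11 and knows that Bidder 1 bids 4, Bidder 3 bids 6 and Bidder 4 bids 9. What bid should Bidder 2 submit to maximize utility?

Bid 2: loses but pays 2, utility -2.
Bid 4: loses but pays 4, utility -4.
Bid 6: loses but pays 6, utility -6.
Bid 9: wins, pays 9, utility 11 - 9 = 2.
Bid 11: wins, pays 11, utility 11 - 11 = 0.
The best choice is 9 with utility 2.

9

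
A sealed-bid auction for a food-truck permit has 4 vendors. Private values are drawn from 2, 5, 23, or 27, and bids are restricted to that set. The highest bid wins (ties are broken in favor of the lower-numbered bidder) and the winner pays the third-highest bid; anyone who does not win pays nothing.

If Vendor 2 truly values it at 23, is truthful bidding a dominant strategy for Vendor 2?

Consider the case where Vendor 1 bids 2, Vendor 3 bids 2 and Vendor 4 bids 27.
Truthful bid 23: loses, pays 0, utility 0.
Bid 27 instead: wins, pays 2, utility 23 - 2 = 21.
Since 21 > 0, bidding 27 is strictly better here, so truthful bidding is not dominant.

No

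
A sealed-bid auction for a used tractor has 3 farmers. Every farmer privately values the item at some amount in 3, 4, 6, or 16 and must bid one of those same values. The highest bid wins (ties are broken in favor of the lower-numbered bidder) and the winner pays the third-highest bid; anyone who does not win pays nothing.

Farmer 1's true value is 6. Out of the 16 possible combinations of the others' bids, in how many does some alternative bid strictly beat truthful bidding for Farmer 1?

Others bid (3, 16): truth gives 0; bid 16 gives 3 > 0. Violating.
Others bid (4, 16): truth gives 0; bid 16 gives 2 > 0. Violating.
Others bid (16, 3): truth gives 0; bid 16 gives 3 > 0. Violating.
Others bid (16, 4): truth gives 0; bid 16 gives 2 > 0. Violating.
Others bid (3, 3): truth gives 3; no alternative beats it.
Others bid (3, 4): truth gives 3; no alternative beats it.
(Checking all 16 profiles: 4 have a profitable deviation, 12 do not.)

4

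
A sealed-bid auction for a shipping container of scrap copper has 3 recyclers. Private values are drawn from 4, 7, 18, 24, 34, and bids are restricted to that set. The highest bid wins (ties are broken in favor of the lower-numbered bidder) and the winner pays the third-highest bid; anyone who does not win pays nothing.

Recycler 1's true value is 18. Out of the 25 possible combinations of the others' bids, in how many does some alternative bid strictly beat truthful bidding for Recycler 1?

Others bid (4, 24): truth gives 0; bid 24 gives 14 > 0. Violating.
Others bid (4, 34): truth gives 0; bid 34 gives 14 > 0. Violating.
Others bid (7, 24): truth gives 0; bid 24 gives 11 > 0. Violating.
Others bid (7, 34): truth gives 0; bid 34 gives 11 > 0. Violating.
Others bid (4, 4): truth gives 14; no alternative beats it.
Others bid (4, 7): truth gives 14; no alternative beats it.
(Checking all 25 profiles: 8 have a profitable deviation, 17 do not.)

8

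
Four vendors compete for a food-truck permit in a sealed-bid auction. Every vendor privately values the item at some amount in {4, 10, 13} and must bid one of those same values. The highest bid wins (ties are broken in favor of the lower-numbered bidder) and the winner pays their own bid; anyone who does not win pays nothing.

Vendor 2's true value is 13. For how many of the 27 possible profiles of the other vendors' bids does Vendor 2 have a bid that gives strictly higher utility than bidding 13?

Others bid (4, 4, 4): truth gives 0; bid 10 gives 3 > 0. Violating.
Others bid (4, 4, 10): truth gives 0; bid 10 gives 3 > 0. Violating.
Others bid (4, 10, 4): truth gives 0; bid 10 gives 3 > 0. Violating.
Others bid (4, 10, 10): truth gives 0; bid 10 gives 3 > 0. Violating.
Others bid (4, 4, 13): truth gives 0; no alternative beats it.
Others bid (4, 10, 13): truth gives 0; no alternative beats it.
(Checking all 27 profiles: 4 have a profitable deviation, 23 do not.)

4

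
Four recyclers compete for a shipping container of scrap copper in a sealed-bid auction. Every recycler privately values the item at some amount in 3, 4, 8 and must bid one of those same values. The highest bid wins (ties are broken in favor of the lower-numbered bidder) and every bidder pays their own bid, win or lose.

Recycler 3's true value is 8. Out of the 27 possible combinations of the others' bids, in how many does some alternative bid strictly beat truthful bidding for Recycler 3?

Others bid (3, 3, 3): truth gives 0; bid 4 gives 4 > 0. Violating.
Others bid (3, 3, 4): truth gives 0; bid 4 gives 4 > 0. Violating.
Others bid (3, 8, 3): truth gives -8; bid 3 gives -3 > -8. Violating.
Others bid (3, 8, 4): truth gives -8; bid 3 gives -3 > -8. Violating.
Others bid (3, 3, 8): truth gives 0; no alternative beats it.
Others bid (3, 4, 3): truth gives 0; no alternative beats it.
(Checking all 27 profiles: 17 have a profitable deviation, 10 do not.)

17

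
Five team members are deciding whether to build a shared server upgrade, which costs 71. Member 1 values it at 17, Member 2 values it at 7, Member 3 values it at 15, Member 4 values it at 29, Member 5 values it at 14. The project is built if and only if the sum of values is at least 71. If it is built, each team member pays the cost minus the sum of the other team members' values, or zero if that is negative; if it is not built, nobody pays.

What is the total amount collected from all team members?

31

Total value 82 ≥ cost 71, so it is built.
Member 1: others sum to 65; max(0, 71 - 65) = 6.
Member 2: others sum to 75; max(0, 71 - 75) = 0.
Member 3: others sum to 67; max(0, 71 - 67) = 4.
Member 4: others sum to 53; max(0, 71 - 53) = 18.
Member 5: others sum to 68; max(0, 71 - 68) = 3.
Total collected = 6 + 0 + 4 + 18 + 3 = 31.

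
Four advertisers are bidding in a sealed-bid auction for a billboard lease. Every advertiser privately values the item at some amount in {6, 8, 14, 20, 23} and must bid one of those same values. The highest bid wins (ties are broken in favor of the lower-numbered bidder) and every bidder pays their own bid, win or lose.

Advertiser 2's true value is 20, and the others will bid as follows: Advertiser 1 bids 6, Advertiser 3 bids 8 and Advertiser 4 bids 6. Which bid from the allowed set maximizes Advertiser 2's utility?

Bid 6: loses but pays 6, utility -6.
Bid 8: wins, pays 8, utility 20 - 8 = 12.
Bid 14: wins, pays 14, utility 20 - 14 = 6.
Bid 20: wins, pays 20, utility 20 - 20 = 0.
Bid 23: wins, pays 23, utility 20 - 23 = -3.
The best choice is 8 with utility 12.

8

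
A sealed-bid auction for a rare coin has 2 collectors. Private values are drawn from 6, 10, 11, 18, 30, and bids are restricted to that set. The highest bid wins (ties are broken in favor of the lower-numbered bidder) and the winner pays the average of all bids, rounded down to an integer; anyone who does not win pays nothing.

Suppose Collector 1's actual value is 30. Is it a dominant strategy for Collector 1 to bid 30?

Consider the case where Collector 2 bids 6.
Truthful bid 30: wins, pays 18, utility 30 - 18 = 12.
Bid 6 instead: wins, pays 6, utility 30 - 6 = 24.
Since 24 > 12, bidding 6 is strictly better here, so truthful bidding is not dominant.

No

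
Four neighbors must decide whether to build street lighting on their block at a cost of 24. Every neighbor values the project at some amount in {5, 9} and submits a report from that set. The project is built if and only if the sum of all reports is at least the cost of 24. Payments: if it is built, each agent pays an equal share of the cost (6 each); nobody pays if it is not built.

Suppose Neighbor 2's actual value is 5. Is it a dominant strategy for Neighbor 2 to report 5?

Yes

Check each profile of the others' reports and compare truth against every alternative report.
Others report (5, 5, 5): truth gives 0, best alternative gives -1.
Others report (5, 5, 9): truth gives -1, best alternative gives -1.
Others report (5, 9, 5): truth gives -1, best alternative gives -1.
Others report (5, 9, 9): truth gives -1, best alternative gives -1.
Others report (9, 5, 5): truth gives -1, best alternative gives -1.
Others report (9, 5, 9): truth gives -1, best alternative gives -1.
(Remaining 2 profiles checked similarly; truth is weakly best in each.)
In every case the truthful report is at least as good as any alternative, so it is a dominant strategy.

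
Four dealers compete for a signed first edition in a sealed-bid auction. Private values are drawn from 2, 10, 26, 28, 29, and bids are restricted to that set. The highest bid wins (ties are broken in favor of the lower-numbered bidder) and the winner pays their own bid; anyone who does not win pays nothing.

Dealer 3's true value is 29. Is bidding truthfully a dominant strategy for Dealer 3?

No

Consider the case where Dealer 1 bids 2, Dealer 2 bids 2 and Dealer 4 bids 2.
Truthful bid 29: wins, pays 29, utility 29 - 29 = 0.
Bid 10 instead: wins, pays 10, utility 29 - 10 = 19.
Since 19 > 0, bidding 10 is strictly better here, so truthful bidding is not dominant.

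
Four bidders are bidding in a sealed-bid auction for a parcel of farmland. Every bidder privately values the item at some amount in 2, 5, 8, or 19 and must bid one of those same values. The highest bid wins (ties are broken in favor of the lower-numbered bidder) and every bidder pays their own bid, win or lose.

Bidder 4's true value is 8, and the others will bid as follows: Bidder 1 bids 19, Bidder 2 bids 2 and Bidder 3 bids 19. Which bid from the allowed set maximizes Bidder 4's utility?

2

Bid 2: loses but pays 2, utility -2.
Bid 5: loses but pays 5, utility -5.
Bid 8: loses but pays 8, utility -8.
Bid 19: loses but pays 19, utility -19.
The best choice is 2 with utility -2.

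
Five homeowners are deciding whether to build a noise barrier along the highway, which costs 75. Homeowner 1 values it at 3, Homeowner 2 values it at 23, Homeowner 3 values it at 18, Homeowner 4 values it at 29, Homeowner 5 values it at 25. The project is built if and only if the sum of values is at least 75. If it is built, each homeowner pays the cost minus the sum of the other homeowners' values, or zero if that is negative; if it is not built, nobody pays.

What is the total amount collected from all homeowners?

8

Total value 98 ≥ cost 75, so it is built.
Homeowner 1: others sum to 95; max(0, 75 - 95) = 0.
Homeowner 2: others sum to 75; max(0, 75 - 75) = 0.
Homeowner 3: others sum to 80; max(0, 75 - 80) = 0.
Homeowner 4: others sum to 69; max(0, 75 - 69) = 6.
Homeowner 5: others sum to 73; max(0, 75 - 73) = 2.
Total collected = 0 + 0 + 0 + 6 + 2 = 8.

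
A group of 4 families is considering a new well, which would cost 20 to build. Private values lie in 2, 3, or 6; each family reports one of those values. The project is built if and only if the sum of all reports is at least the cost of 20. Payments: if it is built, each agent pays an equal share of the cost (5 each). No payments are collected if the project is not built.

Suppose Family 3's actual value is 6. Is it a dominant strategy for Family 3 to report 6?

Check each profile of the others' reports and compare truth against every alternative report.
Others report (2, 6, 6): truth gives 1, best alternative gives 0.
Others report (3, 6, 6): truth gives 1, best alternative gives 0.
Others report (6, 2, 6): truth gives 1, best alternative gives 0.
Others report (6, 3, 6): truth gives 1, best alternative gives 0.
Others report (6, 6, 2): truth gives 1, best alternative gives 0.
Others report (6, 6, 3): truth gives 1, best alternative gives 0.
(Remaining 21 profiles checked similarly; truth is weakly best in each.)
In every case the truthful report is at least as good as any alternative, so it is a dominant strategy.

Yes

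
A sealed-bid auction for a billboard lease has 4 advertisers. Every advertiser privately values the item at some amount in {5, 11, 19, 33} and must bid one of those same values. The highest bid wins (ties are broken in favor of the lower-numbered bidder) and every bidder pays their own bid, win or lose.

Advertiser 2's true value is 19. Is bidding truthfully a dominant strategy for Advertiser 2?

Consider the case where Advertiser 1 bids 5, Advertiser 3 bids 5 and Advertiser 4 bids 5.
Truthful bid 19: wins, pays 19, utility 19 - 19 = 0.
Bid 11 instead: wins, pays 11, utility 19 - 11 = 8.
Since 8 > 0, bidding 11 is strictly better here, so truthful bidding is not dominant.

No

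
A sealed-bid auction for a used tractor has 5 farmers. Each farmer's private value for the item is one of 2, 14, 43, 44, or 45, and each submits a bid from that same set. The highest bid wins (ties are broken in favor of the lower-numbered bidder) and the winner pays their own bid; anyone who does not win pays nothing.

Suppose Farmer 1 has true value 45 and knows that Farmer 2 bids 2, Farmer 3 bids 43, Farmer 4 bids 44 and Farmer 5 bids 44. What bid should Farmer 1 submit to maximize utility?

Bid 2: loses, pays 0, utility 0.
Bid 14: loses, pays 0, utility 0.
Bid 43: loses, pays 0, utility 0.
Bid 44: wins, pays 44, utility 45 - 44 = 1.
Bid 45: wins, pays 45, utility 45 - 45 = 0.
The best choice is 44 with utility 1.

44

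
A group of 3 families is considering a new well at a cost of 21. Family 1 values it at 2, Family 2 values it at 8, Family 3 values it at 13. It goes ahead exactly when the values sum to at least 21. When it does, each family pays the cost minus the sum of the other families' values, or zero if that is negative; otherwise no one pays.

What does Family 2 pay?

Total value 23 ≥ cost 21, so the project is built.
The other families' values sum to 15.
Cost minus that sum is 21 - 15 = 6.

6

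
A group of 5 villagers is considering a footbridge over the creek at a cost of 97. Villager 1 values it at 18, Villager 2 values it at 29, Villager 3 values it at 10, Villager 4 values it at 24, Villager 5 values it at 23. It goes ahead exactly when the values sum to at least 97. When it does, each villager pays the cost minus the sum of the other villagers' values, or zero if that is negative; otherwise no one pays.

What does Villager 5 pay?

Total value 104 ≥ cost 97, so the project is built.
The other villagers' values sum to 81.
Cost minus that sum is 97 - 81 = 16.

16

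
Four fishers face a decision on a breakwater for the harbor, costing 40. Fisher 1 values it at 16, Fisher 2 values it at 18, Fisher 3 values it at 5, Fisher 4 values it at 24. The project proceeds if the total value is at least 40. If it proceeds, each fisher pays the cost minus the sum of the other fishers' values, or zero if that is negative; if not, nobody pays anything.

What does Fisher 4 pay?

1

Total value 63 ≥ cost 40, so the project is built.
The other fishers' values sum to 39.
Cost minus that sum is 40 - 39 = 1.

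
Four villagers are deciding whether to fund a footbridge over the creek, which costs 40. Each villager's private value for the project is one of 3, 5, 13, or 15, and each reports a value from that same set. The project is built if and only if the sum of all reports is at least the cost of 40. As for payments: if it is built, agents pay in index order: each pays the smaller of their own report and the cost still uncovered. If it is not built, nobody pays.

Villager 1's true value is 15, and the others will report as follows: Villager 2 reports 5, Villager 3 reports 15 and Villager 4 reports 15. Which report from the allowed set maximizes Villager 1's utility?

Report 3: project not built, utility 0.
Report 5: project built, pays 5, utility 15 - 5 = 10.
Report 13: project built, pays 13, utility 15 - 13 = 2.
Report 15: project built, pays 15, utility 15 - 15 = 0.
The best choice is 5 with utility 10.

5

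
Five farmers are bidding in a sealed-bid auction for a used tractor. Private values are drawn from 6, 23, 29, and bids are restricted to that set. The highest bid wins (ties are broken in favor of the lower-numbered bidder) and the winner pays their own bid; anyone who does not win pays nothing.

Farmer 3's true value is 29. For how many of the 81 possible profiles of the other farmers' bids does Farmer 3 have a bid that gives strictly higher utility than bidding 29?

4

Others bid (6, 6, 6, 6): truth gives 0; bid 23 gives 6 > 0. Violating.
Others bid (6, 6, 6, 23): truth gives 0; bid 23 gives 6 > 0. Violating.
Others bid (6, 6, 23, 6): truth gives 0; bid 23 gives 6 > 0. Violating.
Others bid (6, 6, 23, 23): truth gives 0; bid 23 gives 6 > 0. Violating.
Others bid (6, 6, 6, 29): truth gives 0; no alternative beats it.
Others bid (6, 6, 23, 29): truth gives 0; no alternative beats it.
(Checking all 81 profiles: 4 have a profitable deviation, 77 do not.)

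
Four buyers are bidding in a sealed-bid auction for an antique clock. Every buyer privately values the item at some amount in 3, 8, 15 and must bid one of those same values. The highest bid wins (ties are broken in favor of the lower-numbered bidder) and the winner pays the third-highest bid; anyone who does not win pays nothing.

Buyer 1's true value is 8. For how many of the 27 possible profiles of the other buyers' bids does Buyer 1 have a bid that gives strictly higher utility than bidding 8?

3

Others bid (3, 3, 15): truth gives 0; bid 15 gives 5 > 0. Violating.
Others bid (3, 15, 3): truth gives 0; bid 15 gives 5 > 0. Violating.
Others bid (15, 3, 3): truth gives 0; bid 15 gives 5 > 0. Violating.
Others bid (3, 3, 3): truth gives 5; no alternative beats it.
Others bid (3, 3, 8): truth gives 5; no alternative beats it.
(Checking all 27 profiles: 3 have a profitable deviation, 24 do not.)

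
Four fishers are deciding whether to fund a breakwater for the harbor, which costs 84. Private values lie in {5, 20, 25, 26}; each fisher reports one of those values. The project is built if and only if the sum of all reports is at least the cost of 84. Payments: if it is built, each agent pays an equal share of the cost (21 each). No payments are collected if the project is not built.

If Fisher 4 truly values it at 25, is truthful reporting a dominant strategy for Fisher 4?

Yes

Check each profile of the others' reports and compare truth against every alternative report.
Others report (20, 20, 20): truth gives 4, best alternative gives 4.
Others report (20, 20, 25): truth gives 4, best alternative gives 4.
Others report (20, 20, 26): truth gives 4, best alternative gives 4.
Others report (20, 25, 20): truth gives 4, best alternative gives 4.
Others report (20, 25, 25): truth gives 4, best alternative gives 4.
Others report (20, 25, 26): truth gives 4, best alternative gives 4.
(Remaining 58 profiles checked similarly; truth is weakly best in each.)
In every case the truthful report is at least as good as any alternative, so it is a dominant strategy.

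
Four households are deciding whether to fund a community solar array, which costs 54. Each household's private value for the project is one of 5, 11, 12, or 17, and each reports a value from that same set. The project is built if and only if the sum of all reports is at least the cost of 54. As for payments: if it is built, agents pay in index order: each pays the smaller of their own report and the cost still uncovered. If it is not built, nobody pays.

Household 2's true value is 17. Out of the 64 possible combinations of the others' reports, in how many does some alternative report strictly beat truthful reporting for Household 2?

Others report (11, 17, 17): truth gives 0; report 11 gives 6 > 0. Violating.
Others report (12, 17, 17): truth gives 0; report 11 gives 6 > 0. Violating.
Others report (17, 11, 17): truth gives 0; report 11 gives 6 > 0. Violating.
Others report (17, 12, 17): truth gives 0; report 11 gives 6 > 0. Violating.
Others report (5, 5, 5): truth gives 0; no alternative beats it.
Others report (5, 5, 11): truth gives 0; no alternative beats it.
(Checking all 64 profiles: 7 have a profitable deviation, 57 do not.)

7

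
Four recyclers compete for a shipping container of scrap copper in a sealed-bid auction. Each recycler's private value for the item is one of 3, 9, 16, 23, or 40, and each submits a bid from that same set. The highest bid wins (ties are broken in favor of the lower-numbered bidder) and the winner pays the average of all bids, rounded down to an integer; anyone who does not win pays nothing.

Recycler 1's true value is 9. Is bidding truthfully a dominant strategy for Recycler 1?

No

Consider the case where Recycler 2 bids 3, Recycler 3 bids 3 and Recycler 4 bids 3.
Truthful bid 9: wins, pays 4, utility 9 - 4 = 5.
Bid 3 instead: wins, pays 3, utility 9 - 3 = 6.
Since 6 > 5, bidding 3 is strictly better here, so truthful bidding is not dominant.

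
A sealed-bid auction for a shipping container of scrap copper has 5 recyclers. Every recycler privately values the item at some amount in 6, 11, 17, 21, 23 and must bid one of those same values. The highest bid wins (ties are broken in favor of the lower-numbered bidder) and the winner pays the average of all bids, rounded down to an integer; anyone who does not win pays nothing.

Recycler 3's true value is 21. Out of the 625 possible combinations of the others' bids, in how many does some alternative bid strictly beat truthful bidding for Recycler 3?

280

Others bid (6, 6, 6, 6): truth gives 12; bid 11 gives 14 > 12. Violating.
Others bid (6, 6, 6, 11): truth gives 11; bid 11 gives 13 > 11. Violating.
Others bid (6, 6, 6, 17): truth gives 10; bid 17 gives 11 > 10. Violating.
Others bid (6, 6, 6, 23): truth gives 0; bid 23 gives 9 > 0. Violating.
Others bid (6, 6, 6, 21): truth gives 9; no alternative beats it.
Others bid (6, 6, 11, 21): truth gives 8; no alternative beats it.
(Checking all 625 profiles: 280 have a profitable deviation, 345 do not.)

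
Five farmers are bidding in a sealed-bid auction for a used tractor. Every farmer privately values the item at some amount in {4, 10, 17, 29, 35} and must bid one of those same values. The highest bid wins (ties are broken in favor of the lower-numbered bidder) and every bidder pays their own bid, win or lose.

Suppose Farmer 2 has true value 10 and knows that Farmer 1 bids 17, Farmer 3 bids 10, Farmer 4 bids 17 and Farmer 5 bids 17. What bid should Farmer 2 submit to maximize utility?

4

Bid 4: loses but pays 4, utility -4.
Bid 10: loses but pays 10, utility -10.
Bid 17: loses but pays 17, utility -17.
Bid 29: wins, pays 29, utility 10 - 29 = -19.
Bid 35: wins, pays 35, utility 10 - 35 = -25.
The best choice is 4 with utility -4.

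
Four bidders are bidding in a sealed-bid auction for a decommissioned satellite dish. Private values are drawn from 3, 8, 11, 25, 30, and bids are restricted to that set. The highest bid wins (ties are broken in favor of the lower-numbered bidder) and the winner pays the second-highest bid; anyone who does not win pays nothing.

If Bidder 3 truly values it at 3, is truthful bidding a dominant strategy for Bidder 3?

Check each profile of the others' bids and compare truth against every alternative bid.
Others bid (3, 3, 8): truth gives 0, best alternative gives -5.
Others bid (3, 3, 3): truth gives 0, best alternative gives 0.
Others bid (3, 3, 11): truth gives 0, best alternative gives 0.
Others bid (3, 3, 25): truth gives 0, best alternative gives 0.
Others bid (3, 3, 30): truth gives 0, best alternative gives 0.
Others bid (3, 8, 3): truth gives 0, best alternative gives 0.
(Remaining 119 profiles checked similarly; truth is weakly best in each.)
In every case the truthful bid is at least as good as any alternative, so it is a dominant strategy.

Yes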